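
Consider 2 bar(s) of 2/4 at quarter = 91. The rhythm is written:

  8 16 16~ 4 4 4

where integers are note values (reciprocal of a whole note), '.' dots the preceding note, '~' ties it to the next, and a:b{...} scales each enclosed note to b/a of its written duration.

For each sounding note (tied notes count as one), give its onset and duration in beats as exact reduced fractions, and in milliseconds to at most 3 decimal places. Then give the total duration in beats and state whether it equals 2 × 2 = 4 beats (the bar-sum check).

1) 0.0ms=0b +329.67ms=1/2b
2) 329.67ms=1/2b +164.835ms=1/4b
3) 494.505ms=3/4b +824.176ms=5/4b
4) 1318.681ms=2b +659.341ms=1b
5) 1978.022ms=3b +659.341ms=1b
Σ=4b of 4 (91bpm 2/4) — PASS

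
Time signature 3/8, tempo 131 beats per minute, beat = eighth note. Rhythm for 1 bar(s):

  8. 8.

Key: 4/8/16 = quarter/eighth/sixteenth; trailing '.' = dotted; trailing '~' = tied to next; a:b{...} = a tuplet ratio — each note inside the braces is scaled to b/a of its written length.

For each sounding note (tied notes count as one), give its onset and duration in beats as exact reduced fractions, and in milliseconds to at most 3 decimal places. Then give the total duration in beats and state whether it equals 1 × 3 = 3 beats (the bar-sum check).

1) 0.0ms=0b +687.023ms=3/2b
2) 687.023ms=3/2b +687.023ms=3/2b
Σ=3b of 3 (131bpm 3/8) — PASS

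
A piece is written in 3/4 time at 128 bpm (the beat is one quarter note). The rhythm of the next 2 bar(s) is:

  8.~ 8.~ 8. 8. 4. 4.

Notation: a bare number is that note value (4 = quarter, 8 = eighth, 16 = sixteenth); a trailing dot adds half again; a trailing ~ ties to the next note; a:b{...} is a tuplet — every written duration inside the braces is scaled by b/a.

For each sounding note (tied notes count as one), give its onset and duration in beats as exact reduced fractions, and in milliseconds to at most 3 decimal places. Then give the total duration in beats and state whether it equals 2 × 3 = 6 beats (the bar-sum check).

1) 0.0ms=0b +1054.688ms=9/4b
2) 1054.688ms=9/4b +351.562ms=3/4b
3) 1406.25ms=3b +703.125ms=3/2b
4) 2109.375ms=9/2b +703.125ms=3/2b
Σ=6b of 6 (128bpm 3/4) — PASS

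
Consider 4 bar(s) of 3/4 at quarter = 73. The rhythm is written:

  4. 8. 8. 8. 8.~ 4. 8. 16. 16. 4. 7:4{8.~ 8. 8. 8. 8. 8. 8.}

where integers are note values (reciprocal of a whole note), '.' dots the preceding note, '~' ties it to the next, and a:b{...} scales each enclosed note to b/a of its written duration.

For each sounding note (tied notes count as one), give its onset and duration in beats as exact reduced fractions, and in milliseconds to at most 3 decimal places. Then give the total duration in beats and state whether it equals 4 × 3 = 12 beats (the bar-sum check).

1) 0.0ms=0b +1232.877ms=3/2b
2) 1232.877ms=3/2b +616.438ms=3/4b
3) 1849.315ms=9/4b +616.438ms=3/4b
4) 2465.753ms=3b +616.438ms=3/4b
5) 3082.192ms=15/4b +1849.315ms=9/4b
6) 4931.507ms=6b +616.438ms=3/4b
7) 5547.945ms=27/4b +308.219ms=3/8b
8) 5856.164ms=57/8b +308.219ms=3/8b
9) 6164.384ms=15/2b +1232.877ms=3/2b
10) 7397.26ms=9b +704.501ms=6/7b
11) 8101.761ms=69/7b +352.25ms=3/7b
12) 8454.012ms=72/7b +352.25ms=3/7b
13) 8806.262ms=75/7b +352.25ms=3/7b
14) 9158.513ms=78/7b +352.25ms=3/7b
15) 9510.763ms=81/7b +352.25ms=3/7b
Σ=12b of 12 (73bpm 3/4) — PASS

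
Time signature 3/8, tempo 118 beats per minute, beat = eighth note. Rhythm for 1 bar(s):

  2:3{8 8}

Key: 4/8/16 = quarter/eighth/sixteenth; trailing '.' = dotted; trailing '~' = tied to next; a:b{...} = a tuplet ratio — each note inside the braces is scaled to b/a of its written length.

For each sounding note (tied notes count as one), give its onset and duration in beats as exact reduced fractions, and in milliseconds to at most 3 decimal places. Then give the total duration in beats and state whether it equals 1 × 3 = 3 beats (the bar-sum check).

1) 0.0ms=0b +762.712ms=3/2b
2) 762.712ms=3/2b +762.712ms=3/2b
Σ=3b of 3 (118bpm 3/8) — PASS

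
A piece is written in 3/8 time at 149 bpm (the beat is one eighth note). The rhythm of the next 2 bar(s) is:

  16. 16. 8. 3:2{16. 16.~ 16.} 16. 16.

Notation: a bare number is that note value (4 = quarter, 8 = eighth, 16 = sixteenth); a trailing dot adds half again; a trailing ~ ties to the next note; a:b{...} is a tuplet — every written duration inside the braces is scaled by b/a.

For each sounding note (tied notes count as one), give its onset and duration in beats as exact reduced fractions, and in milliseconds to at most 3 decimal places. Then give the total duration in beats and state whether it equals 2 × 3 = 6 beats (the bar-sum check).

1) 0.0ms=0b +302.013ms=3/4b
2) 302.013ms=3/4b +302.013ms=3/4b
3) 604.027ms=3/2b +604.027ms=3/2b
4) 1208.054ms=3b +201.342ms=1/2b
5) 1409.396ms=7/2b +402.685ms=1b
6) 1812.081ms=9/2b +302.013ms=3/4b
7) 2114.094ms=21/4b +302.013ms=3/4b
Σ=6b of 6 (149bpm 3/8) — PASS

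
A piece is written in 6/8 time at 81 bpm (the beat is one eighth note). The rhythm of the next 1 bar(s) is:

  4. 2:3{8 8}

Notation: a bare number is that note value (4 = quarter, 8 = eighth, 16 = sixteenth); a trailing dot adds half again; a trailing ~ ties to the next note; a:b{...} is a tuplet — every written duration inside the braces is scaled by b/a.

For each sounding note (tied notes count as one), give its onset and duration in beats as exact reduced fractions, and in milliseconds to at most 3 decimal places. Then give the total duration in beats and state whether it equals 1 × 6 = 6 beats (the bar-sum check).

1) 0.0ms=0b +2222.222ms=3b
2) 2222.222ms=3b +1111.111ms=3/2b
3) 3333.333ms=9/2b +1111.111ms=3/2b
Σ=6b of 6 (81bpm 6/8) — PASS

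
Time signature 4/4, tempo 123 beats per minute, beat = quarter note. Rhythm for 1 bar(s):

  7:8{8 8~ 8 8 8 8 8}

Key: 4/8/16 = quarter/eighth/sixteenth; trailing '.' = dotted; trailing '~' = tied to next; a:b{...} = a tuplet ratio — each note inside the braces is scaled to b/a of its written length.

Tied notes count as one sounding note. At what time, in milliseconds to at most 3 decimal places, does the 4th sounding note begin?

note 4 onset = 16/7b = 1114.983ms

1. 0.0ms @ 0 + 278.746ms (4/7)
2. 278.746ms @ 4/7 + 557.491ms (8/7)
3. 836.237ms @ 12/7 + 278.746ms (4/7)
4. 1114.983ms @ 16/7 + 278.746ms (4/7)
5. 1393.728ms @ 20/7 + 278.746ms (4/7)
6. 1672.474ms @ 24/7 + 278.746ms (4/7)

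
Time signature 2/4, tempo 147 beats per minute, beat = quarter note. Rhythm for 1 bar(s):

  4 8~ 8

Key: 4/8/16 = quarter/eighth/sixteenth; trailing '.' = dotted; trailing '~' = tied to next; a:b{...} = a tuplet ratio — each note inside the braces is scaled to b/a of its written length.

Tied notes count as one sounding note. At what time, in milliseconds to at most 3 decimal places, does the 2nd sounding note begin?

1. 0.0ms @ 0 + 408.163ms (1)
2. 408.163ms @ 1 + 408.163ms (1)

note 2 onset = 1b = 408.163ms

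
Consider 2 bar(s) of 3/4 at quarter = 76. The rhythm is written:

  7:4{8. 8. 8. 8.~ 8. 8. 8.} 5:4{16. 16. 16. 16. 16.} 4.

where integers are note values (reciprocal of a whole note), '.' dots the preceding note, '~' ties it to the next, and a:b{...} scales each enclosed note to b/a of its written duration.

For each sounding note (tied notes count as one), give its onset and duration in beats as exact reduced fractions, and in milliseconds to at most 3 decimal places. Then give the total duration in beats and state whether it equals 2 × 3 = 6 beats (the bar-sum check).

1) 0.0ms=0b +338.346ms=3/7b
2) 338.346ms=3/7b +338.346ms=3/7b
3) 676.692ms=6/7b +338.346ms=3/7b
4) 1015.038ms=9/7b +676.692ms=6/7b
5) 1691.729ms=15/7b +338.346ms=3/7b
6) 2030.075ms=18/7b +338.346ms=3/7b
7) 2368.421ms=3b +236.842ms=3/10b
8) 2605.263ms=33/10b +236.842ms=3/10b
9) 2842.105ms=18/5b +236.842ms=3/10b
10) 3078.947ms=39/10b +236.842ms=3/10b
11) 3315.789ms=21/5b +236.842ms=3/10b
12) 3552.632ms=9/2b +1184.211ms=3/2b
Σ=6b of 6 (76bpm 3/4) — PASS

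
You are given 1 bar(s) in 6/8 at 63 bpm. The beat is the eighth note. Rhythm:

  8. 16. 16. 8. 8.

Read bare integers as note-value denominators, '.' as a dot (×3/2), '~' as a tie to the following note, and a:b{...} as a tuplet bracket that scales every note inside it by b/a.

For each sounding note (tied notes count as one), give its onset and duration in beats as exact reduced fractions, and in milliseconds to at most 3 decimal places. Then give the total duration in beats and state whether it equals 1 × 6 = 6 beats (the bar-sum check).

1) 0.0ms=0b +1428.571ms=3/2b
2) 1428.571ms=3/2b +714.286ms=3/4b
3) 2142.857ms=9/4b +714.286ms=3/4b
4) 2857.143ms=3b +1428.571ms=3/2b
5) 4285.714ms=9/2b +1428.571ms=3/2b
Σ=6b of 6 (63bpm 6/8) — PASS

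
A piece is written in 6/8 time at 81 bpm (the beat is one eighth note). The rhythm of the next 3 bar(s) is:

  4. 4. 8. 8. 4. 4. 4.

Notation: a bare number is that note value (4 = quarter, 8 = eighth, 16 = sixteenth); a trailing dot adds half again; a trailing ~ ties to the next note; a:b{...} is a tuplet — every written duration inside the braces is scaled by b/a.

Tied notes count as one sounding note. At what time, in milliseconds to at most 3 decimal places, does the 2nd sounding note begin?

1. 0.0ms @ 0 + 2222.222ms (3)
2. 2222.222ms @ 3 + 2222.222ms (3)
3. 4444.444ms @ 6 + 1111.111ms (3/2)
4. 5555.556ms @ 15/2 + 1111.111ms (3/2)
5. 6666.667ms @ 9 + 2222.222ms (3)
6. 8888.889ms @ 12 + 2222.222ms (3)
7. 11111.111ms @ 15 + 2222.222ms (3)

note 2 onset = 3b = 2222.222ms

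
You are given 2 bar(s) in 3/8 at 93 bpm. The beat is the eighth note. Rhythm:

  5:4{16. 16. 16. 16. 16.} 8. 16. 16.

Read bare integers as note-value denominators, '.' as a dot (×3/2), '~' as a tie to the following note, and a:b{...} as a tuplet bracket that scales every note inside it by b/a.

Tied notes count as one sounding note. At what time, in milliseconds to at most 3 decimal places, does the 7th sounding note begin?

1. 0.0ms @ 0 + 387.097ms (3/5)
2. 387.097ms @ 3/5 + 387.097ms (3/5)
3. 774.194ms @ 6/5 + 387.097ms (3/5)
4. 1161.29ms @ 9/5 + 387.097ms (3/5)
5. 1548.387ms @ 12/5 + 387.097ms (3/5)
6. 1935.484ms @ 3 + 967.742ms (3/2)
7. 2903.226ms @ 9/2 + 483.871ms (3/4)
8. 3387.097ms @ 21/4 + 483.871ms (3/4)

note 7 onset = 9/2b = 2903.226ms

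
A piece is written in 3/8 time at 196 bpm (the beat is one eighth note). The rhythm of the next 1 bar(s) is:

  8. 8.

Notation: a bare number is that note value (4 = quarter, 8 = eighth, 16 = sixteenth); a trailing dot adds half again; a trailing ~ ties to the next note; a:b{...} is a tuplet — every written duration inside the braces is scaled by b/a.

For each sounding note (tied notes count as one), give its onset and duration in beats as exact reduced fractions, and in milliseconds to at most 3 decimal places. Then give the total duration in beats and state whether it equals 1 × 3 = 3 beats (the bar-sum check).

1) 0.0ms=0b +459.184ms=3/2b
2) 459.184ms=3/2b +459.184ms=3/2b
Σ=3b of 3 (196bpm 3/8) — PASS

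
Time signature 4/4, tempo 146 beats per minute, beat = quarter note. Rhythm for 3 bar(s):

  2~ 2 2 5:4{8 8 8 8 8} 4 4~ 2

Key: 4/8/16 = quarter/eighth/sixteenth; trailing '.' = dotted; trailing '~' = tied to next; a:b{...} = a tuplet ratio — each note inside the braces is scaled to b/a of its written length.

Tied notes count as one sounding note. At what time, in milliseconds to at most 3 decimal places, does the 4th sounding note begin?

note 4 onset = 32/5b = 2630.137ms

1. 0.0ms @ 0 + 1643.836ms (4)
2. 1643.836ms @ 4 + 821.918ms (2)
3. 2465.753ms @ 6 + 164.384ms (2/5)
4. 2630.137ms @ 32/5 + 164.384ms (2/5)
5. 2794.521ms @ 34/5 + 164.384ms (2/5)
6. 2958.904ms @ 36/5 + 164.384ms (2/5)
7. 3123.288ms @ 38/5 + 164.384ms (2/5)
8. 3287.671ms @ 8 + 410.959ms (1)
9. 3698.63ms @ 9 + 1232.877ms (3)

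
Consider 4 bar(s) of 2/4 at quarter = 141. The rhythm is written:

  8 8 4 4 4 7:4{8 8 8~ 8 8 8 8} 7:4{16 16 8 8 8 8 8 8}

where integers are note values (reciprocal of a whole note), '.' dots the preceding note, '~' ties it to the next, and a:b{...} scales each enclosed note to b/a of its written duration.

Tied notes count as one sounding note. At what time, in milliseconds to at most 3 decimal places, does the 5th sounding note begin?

1. 0.0ms @ 0 + 212.766ms (1/2)
2. 212.766ms @ 1/2 + 212.766ms (1/2)
3. 425.532ms @ 1 + 425.532ms (1)
4. 851.064ms @ 2 + 425.532ms (1)
5. 1276.596ms @ 3 + 425.532ms (1)
6. 1702.128ms @ 4 + 121.581ms (2/7)
7. 1823.708ms @ 30/7 + 121.581ms (2/7)
8. 1945.289ms @ 32/7 + 243.161ms (4/7)
9. 2188.45ms @ 36/7 + 121.581ms (2/7)
10. 2310.03ms @ 38/7 + 121.581ms (2/7)
11. 2431.611ms @ 40/7 + 121.581ms (2/7)
12. 2553.191ms @ 6 + 60.79ms (1/7)
13. 2613.982ms @ 43/7 + 60.79ms (1/7)
14. 2674.772ms @ 44/7 + 121.581ms (2/7)
15. 2796.353ms @ 46/7 + 121.581ms (2/7)
16. 2917.933ms @ 48/7 + 121.581ms (2/7)
17. 3039.514ms @ 50/7 + 121.581ms (2/7)
18. 3161.094ms @ 52/7 + 121.581ms (2/7)
19. 3282.675ms @ 54/7 + 121.581ms (2/7)

note 5 onset = 3b = 1276.596ms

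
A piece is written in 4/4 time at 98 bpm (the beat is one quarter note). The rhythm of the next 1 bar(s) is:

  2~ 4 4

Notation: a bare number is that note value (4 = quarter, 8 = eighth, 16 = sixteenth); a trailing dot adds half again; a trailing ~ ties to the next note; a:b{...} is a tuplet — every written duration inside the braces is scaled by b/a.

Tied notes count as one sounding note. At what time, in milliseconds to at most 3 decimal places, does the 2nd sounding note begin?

note 2 onset = 3b = 1836.735ms

1. 0.0ms @ 0 + 1836.735ms (3)
2. 1836.735ms @ 3 + 612.245ms (1)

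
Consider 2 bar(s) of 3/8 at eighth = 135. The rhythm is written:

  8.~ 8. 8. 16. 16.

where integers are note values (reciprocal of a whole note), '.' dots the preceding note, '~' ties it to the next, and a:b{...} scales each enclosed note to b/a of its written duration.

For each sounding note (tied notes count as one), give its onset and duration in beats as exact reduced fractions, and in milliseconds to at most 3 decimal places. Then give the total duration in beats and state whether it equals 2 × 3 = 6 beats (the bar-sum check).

1) 0.0ms=0b +1333.333ms=3b
2) 1333.333ms=3b +666.667ms=3/2b
3) 2000.0ms=9/2b +333.333ms=3/4b
4) 2333.333ms=21/4b +333.333ms=3/4b
Σ=6b of 6 (135bpm 3/8) — PASS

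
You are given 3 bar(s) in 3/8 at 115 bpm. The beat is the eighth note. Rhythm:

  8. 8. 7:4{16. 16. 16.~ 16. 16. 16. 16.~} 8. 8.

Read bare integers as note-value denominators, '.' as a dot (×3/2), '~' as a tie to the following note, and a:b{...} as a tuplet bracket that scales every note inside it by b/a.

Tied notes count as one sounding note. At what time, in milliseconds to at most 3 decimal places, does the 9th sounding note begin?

note 9 onset = 15/2b = 3913.043ms

1. 0.0ms @ 0 + 782.609ms (3/2)
2. 782.609ms @ 3/2 + 782.609ms (3/2)
3. 1565.217ms @ 3 + 223.602ms (3/7)
4. 1788.82ms @ 24/7 + 223.602ms (3/7)
5. 2012.422ms @ 27/7 + 447.205ms (6/7)
6. 2459.627ms @ 33/7 + 223.602ms (3/7)
7. 2683.23ms @ 36/7 + 223.602ms (3/7)
8. 2906.832ms @ 39/7 + 1006.211ms (27/14)
9. 3913.043ms @ 15/2 + 782.609ms (3/2)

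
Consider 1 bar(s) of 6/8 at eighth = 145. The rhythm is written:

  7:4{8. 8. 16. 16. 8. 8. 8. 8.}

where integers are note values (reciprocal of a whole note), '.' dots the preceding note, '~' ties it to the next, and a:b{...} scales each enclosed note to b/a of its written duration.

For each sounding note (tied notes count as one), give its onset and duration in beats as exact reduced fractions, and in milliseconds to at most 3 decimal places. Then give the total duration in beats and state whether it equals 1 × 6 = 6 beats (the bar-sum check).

1) 0.0ms=0b +354.68ms=6/7b
2) 354.68ms=6/7b +354.68ms=6/7b
3) 709.36ms=12/7b +177.34ms=3/7b
4) 886.7ms=15/7b +177.34ms=3/7b
5) 1064.039ms=18/7b +354.68ms=6/7b
6) 1418.719ms=24/7b +354.68ms=6/7b
7) 1773.399ms=30/7b +354.68ms=6/7b
8) 2128.079ms=36/7b +354.68ms=6/7b
Σ=6b of 6 (145bpm 6/8) — PASS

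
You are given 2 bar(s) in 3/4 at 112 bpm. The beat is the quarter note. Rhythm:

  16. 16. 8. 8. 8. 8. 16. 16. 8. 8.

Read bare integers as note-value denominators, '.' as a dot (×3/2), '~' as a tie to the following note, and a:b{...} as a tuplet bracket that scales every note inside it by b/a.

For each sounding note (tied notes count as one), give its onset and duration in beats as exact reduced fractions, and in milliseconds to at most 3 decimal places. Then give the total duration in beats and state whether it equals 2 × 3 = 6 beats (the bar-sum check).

1) 0.0ms=0b +200.893ms=3/8b
2) 200.893ms=3/8b +200.893ms=3/8b
3) 401.786ms=3/4b +401.786ms=3/4b
4) 803.571ms=3/2b +401.786ms=3/4b
5) 1205.357ms=9/4b +401.786ms=3/4b
6) 1607.143ms=3b +401.786ms=3/4b
7) 2008.929ms=15/4b +200.893ms=3/8b
8) 2209.821ms=33/8b +200.893ms=3/8b
9) 2410.714ms=9/2b +401.786ms=3/4b
10) 2812.5ms=21/4b +401.786ms=3/4b
Σ=6b of 6 (112bpm 3/4) — PASS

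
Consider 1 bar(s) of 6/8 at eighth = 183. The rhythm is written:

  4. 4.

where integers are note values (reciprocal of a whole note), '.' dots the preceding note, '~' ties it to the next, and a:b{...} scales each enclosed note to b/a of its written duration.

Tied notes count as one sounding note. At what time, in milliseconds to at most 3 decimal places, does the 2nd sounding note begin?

1. 0.0ms @ 0 + 983.607ms (3)
2. 983.607ms @ 3 + 983.607ms (3)

note 2 onset = 3b = 983.607ms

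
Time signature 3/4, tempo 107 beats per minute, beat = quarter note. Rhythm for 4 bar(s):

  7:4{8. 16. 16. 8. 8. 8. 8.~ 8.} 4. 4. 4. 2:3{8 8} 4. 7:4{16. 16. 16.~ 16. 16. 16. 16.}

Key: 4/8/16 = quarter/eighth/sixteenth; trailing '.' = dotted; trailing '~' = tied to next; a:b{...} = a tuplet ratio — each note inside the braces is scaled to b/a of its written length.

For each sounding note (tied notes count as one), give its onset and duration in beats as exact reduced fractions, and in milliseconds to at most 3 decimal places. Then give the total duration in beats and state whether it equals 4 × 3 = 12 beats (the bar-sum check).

1) 0.0ms=0b +240.32ms=3/7b
2) 240.32ms=3/7b +120.16ms=3/14b
3) 360.481ms=9/14b +120.16ms=3/14b
4) 480.641ms=6/7b +240.32ms=3/7b
5) 720.961ms=9/7b +240.32ms=3/7b
6) 961.282ms=12/7b +240.32ms=3/7b
7) 1201.602ms=15/7b +480.641ms=6/7b
8) 1682.243ms=3b +841.121ms=3/2b
9) 2523.364ms=9/2b +841.121ms=3/2b
10) 3364.486ms=6b +841.121ms=3/2b
11) 4205.607ms=15/2b +420.561ms=3/4b
12) 4626.168ms=33/4b +420.561ms=3/4b
13) 5046.729ms=9b +841.121ms=3/2b
14) 5887.85ms=21/2b +120.16ms=3/14b
15) 6008.011ms=75/7b +120.16ms=3/14b
16) 6128.171ms=153/14b +240.32ms=3/7b
17) 6368.491ms=159/14b +120.16ms=3/14b
18) 6488.652ms=81/7b +120.16ms=3/14b
19) 6608.812ms=165/14b +120.16ms=3/14b
Σ=12b of 12 (107bpm 3/4) — PASS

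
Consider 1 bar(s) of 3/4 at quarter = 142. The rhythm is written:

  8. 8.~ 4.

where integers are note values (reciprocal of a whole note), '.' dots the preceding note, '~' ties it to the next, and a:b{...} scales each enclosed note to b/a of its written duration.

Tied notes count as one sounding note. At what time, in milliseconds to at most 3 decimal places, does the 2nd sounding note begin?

1. 0.0ms @ 0 + 316.901ms (3/4)
2. 316.901ms @ 3/4 + 950.704ms (9/4)

note 2 onset = 3/4b = 316.901ms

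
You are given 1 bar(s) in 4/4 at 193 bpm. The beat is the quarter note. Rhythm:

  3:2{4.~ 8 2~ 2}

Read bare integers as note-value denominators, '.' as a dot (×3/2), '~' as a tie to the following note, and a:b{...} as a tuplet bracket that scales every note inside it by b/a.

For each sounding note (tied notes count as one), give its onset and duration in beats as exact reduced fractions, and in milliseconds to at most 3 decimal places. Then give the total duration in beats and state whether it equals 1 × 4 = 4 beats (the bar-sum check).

1) 0.0ms=0b +414.508ms=4/3b
2) 414.508ms=4/3b +829.016ms=8/3b
Σ=4b of 4 (193bpm 4/4) — PASS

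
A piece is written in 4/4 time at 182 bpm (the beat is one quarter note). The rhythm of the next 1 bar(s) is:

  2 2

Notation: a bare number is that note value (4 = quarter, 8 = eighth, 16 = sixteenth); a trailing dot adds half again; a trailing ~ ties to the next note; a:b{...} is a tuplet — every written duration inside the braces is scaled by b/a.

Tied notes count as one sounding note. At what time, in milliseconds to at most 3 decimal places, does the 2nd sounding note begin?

1. 0.0ms @ 0 + 659.341ms (2)
2. 659.341ms @ 2 + 659.341ms (2)

note 2 onset = 2b = 659.341ms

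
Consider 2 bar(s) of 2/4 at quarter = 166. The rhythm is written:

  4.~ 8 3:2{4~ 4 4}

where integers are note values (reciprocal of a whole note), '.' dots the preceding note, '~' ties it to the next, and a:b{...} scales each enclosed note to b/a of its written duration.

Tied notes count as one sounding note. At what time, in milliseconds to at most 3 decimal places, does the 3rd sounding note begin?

note 3 onset = 10/3b = 1204.819ms

1. 0.0ms @ 0 + 722.892ms (2)
2. 722.892ms @ 2 + 481.928ms (4/3)
3. 1204.819ms @ 10/3 + 240.964ms (2/3)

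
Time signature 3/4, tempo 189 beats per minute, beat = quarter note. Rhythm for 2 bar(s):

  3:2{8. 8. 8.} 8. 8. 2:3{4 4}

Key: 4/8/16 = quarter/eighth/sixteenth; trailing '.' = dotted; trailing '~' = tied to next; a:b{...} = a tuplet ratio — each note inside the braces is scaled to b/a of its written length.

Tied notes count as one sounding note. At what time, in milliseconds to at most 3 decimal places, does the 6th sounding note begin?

1. 0.0ms @ 0 + 158.73ms (1/2)
2. 158.73ms @ 1/2 + 158.73ms (1/2)
3. 317.46ms @ 1 + 158.73ms (1/2)
4. 476.19ms @ 3/2 + 238.095ms (3/4)
5. 714.286ms @ 9/4 + 238.095ms (3/4)
6. 952.381ms @ 3 + 476.19ms (3/2)
7. 1428.571ms @ 9/2 + 476.19ms (3/2)

note 6 onset = 3b = 952.381ms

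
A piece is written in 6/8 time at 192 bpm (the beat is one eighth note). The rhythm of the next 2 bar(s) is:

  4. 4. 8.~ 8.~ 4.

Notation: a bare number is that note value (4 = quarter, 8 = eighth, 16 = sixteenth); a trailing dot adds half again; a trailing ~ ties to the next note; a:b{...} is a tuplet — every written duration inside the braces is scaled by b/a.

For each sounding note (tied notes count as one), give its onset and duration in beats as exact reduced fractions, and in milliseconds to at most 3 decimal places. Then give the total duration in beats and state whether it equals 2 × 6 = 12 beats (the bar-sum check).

1) 0.0ms=0b +937.5ms=3b
2) 937.5ms=3b +937.5ms=3b
3) 1875.0ms=6b +1875.0ms=6b
Σ=12b of 12 (192bpm 6/8) — PASS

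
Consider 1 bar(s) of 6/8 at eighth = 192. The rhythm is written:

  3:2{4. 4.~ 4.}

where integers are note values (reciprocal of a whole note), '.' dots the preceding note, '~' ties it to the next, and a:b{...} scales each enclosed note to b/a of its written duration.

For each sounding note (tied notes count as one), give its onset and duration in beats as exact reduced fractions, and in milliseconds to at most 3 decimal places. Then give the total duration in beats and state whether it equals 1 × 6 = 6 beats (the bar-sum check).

1) 0.0ms=0b +625.0ms=2b
2) 625.0ms=2b +1250.0ms=4b
Σ=6b of 6 (192bpm 6/8) — PASS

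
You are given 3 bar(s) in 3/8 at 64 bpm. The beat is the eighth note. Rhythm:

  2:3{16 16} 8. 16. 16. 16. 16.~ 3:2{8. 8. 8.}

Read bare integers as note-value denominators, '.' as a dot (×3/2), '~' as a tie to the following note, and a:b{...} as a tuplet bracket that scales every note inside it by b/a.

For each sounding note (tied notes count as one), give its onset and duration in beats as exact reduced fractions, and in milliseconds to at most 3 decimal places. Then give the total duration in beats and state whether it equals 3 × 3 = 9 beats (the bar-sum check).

1) 0.0ms=0b +703.125ms=3/4b
2) 703.125ms=3/4b +703.125ms=3/4b
3) 1406.25ms=3/2b +1406.25ms=3/2b
4) 2812.5ms=3b +703.125ms=3/4b
5) 3515.625ms=15/4b +703.125ms=3/4b
6) 4218.75ms=9/2b +703.125ms=3/4b
7) 4921.875ms=21/4b +1640.625ms=7/4b
8) 6562.5ms=7b +937.5ms=1b
9) 7500.0ms=8b +937.5ms=1b
Σ=9b of 9 (64bpm 3/8) — PASS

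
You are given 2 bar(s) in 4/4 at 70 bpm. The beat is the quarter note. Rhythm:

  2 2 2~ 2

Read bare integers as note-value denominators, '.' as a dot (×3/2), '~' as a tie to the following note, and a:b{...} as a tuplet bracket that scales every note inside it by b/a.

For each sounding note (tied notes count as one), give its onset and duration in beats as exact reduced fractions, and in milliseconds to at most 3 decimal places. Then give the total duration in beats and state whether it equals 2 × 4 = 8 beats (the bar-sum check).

1) 0.0ms=0b +1714.286ms=2b
2) 1714.286ms=2b +1714.286ms=2b
3) 3428.571ms=4b +3428.571ms=4b
Σ=8b of 8 (70bpm 4/4) — PASS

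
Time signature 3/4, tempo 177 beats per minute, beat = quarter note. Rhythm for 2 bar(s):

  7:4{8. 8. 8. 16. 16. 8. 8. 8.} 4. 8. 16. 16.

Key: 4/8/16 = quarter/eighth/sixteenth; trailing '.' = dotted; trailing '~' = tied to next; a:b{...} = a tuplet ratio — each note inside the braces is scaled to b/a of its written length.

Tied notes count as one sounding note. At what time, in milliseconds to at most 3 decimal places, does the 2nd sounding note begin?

note 2 onset = 3/7b = 145.278ms

1. 0.0ms @ 0 + 145.278ms (3/7)
2. 145.278ms @ 3/7 + 145.278ms (3/7)
3. 290.557ms @ 6/7 + 145.278ms (3/7)
4. 435.835ms @ 9/7 + 72.639ms (3/14)
5. 508.475ms @ 3/2 + 72.639ms (3/14)
6. 581.114ms @ 12/7 + 145.278ms (3/7)
7. 726.392ms @ 15/7 + 145.278ms (3/7)
8. 871.671ms @ 18/7 + 145.278ms (3/7)
9. 1016.949ms @ 3 + 508.475ms (3/2)
10. 1525.424ms @ 9/2 + 254.237ms (3/4)
11. 1779.661ms @ 21/4 + 127.119ms (3/8)
12. 1906.78ms @ 45/8 + 127.119ms (3/8)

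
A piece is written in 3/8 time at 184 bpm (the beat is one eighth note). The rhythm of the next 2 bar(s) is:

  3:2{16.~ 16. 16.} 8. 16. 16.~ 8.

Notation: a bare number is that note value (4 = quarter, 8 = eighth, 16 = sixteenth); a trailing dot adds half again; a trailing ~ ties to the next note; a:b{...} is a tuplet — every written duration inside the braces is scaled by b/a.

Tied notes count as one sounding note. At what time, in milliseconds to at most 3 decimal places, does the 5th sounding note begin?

1. 0.0ms @ 0 + 326.087ms (1)
2. 326.087ms @ 1 + 163.043ms (1/2)
3. 489.13ms @ 3/2 + 489.13ms (3/2)
4. 978.261ms @ 3 + 244.565ms (3/4)
5. 1222.826ms @ 15/4 + 733.696ms (9/4)

note 5 onset = 15/4b = 1222.826ms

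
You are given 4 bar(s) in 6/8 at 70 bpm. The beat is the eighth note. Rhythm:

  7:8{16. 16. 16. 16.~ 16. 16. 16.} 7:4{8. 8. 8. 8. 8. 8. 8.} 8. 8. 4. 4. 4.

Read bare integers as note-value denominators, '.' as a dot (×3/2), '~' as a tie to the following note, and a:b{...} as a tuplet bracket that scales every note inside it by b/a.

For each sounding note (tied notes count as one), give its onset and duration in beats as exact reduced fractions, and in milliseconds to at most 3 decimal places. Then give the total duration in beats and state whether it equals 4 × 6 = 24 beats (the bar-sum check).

1) 0.0ms=0b +734.694ms=6/7b
2) 734.694ms=6/7b +734.694ms=6/7b
3) 1469.388ms=12/7b +734.694ms=6/7b
4) 2204.082ms=18/7b +1469.388ms=12/7b
5) 3673.469ms=30/7b +734.694ms=6/7b
6) 4408.163ms=36/7b +734.694ms=6/7b
7) 5142.857ms=6b +734.694ms=6/7b
8) 5877.551ms=48/7b +734.694ms=6/7b
9) 6612.245ms=54/7b +734.694ms=6/7b
10) 7346.939ms=60/7b +734.694ms=6/7b
11) 8081.633ms=66/7b +734.694ms=6/7b
12) 8816.327ms=72/7b +734.694ms=6/7b
13) 9551.02ms=78/7b +734.694ms=6/7b
14) 10285.714ms=12b +1285.714ms=3/2b
15) 11571.429ms=27/2b +1285.714ms=3/2b
16) 12857.143ms=15b +2571.429ms=3b
17) 15428.571ms=18b +2571.429ms=3b
18) 18000.0ms=21b +2571.429ms=3b
Σ=24b of 24 (70bpm 6/8) — PASS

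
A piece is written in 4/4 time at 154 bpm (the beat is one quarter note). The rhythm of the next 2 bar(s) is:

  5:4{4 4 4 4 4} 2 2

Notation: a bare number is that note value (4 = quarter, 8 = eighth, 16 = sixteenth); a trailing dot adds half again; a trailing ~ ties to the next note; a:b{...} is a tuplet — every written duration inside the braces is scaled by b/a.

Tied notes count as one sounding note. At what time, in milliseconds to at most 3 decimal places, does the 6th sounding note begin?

1. 0.0ms @ 0 + 311.688ms (4/5)
2. 311.688ms @ 4/5 + 311.688ms (4/5)
3. 623.377ms @ 8/5 + 311.688ms (4/5)
4. 935.065ms @ 12/5 + 311.688ms (4/5)
5. 1246.753ms @ 16/5 + 311.688ms (4/5)
6. 1558.442ms @ 4 + 779.221ms (2)
7. 2337.662ms @ 6 + 779.221ms (2)

note 6 onset = 4b = 1558.442ms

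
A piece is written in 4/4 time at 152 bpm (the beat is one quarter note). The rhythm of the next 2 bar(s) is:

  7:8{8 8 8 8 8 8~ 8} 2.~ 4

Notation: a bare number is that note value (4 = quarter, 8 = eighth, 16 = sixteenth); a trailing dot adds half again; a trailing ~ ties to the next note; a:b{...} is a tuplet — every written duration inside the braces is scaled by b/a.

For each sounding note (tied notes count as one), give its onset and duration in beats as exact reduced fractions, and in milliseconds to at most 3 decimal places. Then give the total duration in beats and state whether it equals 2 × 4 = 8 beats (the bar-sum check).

1) 0.0ms=0b +225.564ms=4/7b
2) 225.564ms=4/7b +225.564ms=4/7b
3) 451.128ms=8/7b +225.564ms=4/7b
4) 676.692ms=12/7b +225.564ms=4/7b
5) 902.256ms=16/7b +225.564ms=4/7b
6) 1127.82ms=20/7b +451.128ms=8/7b
7) 1578.947ms=4b +1578.947ms=4b
Σ=8b of 8 (152bpm 4/4) — PASS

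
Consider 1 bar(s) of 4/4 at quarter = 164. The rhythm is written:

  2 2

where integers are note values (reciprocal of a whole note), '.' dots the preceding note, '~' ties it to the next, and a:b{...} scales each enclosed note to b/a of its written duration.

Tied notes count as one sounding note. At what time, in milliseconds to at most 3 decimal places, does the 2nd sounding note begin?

note 2 onset = 2b = 731.707ms

1. 0.0ms @ 0 + 731.707ms (2)
2. 731.707ms @ 2 + 731.707ms (2)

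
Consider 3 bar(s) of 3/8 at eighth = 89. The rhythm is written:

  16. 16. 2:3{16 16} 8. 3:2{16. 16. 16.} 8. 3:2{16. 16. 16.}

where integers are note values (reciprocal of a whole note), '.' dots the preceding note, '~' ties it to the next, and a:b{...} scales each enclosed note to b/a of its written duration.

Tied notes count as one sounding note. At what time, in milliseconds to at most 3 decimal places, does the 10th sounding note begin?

note 10 onset = 15/2b = 5056.18ms

1. 0.0ms @ 0 + 505.618ms (3/4)
2. 505.618ms @ 3/4 + 505.618ms (3/4)
3. 1011.236ms @ 3/2 + 505.618ms (3/4)
4. 1516.854ms @ 9/4 + 505.618ms (3/4)
5. 2022.472ms @ 3 + 1011.236ms (3/2)
6. 3033.708ms @ 9/2 + 337.079ms (1/2)
7. 3370.787ms @ 5 + 337.079ms (1/2)
8. 3707.865ms @ 11/2 + 337.079ms (1/2)
9. 4044.944ms @ 6 + 1011.236ms (3/2)
10. 5056.18ms @ 15/2 + 337.079ms (1/2)
11. 5393.258ms @ 8 + 337.079ms (1/2)
12. 5730.337ms @ 17/2 + 337.079ms (1/2)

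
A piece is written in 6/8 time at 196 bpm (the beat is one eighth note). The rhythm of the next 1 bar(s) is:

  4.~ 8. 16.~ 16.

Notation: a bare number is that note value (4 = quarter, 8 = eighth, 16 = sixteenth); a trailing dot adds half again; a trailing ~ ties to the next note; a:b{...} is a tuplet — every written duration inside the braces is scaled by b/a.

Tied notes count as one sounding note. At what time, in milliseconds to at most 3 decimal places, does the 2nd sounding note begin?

1. 0.0ms @ 0 + 1377.551ms (9/2)
2. 1377.551ms @ 9/2 + 459.184ms (3/2)

note 2 onset = 9/2b = 1377.551ms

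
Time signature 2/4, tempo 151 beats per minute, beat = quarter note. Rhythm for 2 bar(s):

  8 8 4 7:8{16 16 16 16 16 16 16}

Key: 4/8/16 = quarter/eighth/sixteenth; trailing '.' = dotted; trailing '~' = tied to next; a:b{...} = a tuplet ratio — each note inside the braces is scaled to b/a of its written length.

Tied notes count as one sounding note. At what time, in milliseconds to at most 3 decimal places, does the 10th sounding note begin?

note 10 onset = 26/7b = 1475.875ms

1. 0.0ms @ 0 + 198.675ms (1/2)
2. 198.675ms @ 1/2 + 198.675ms (1/2)
3. 397.351ms @ 1 + 397.351ms (1)
4. 794.702ms @ 2 + 113.529ms (2/7)
5. 908.231ms @ 16/7 + 113.529ms (2/7)
6. 1021.76ms @ 18/7 + 113.529ms (2/7)
7. 1135.289ms @ 20/7 + 113.529ms (2/7)
8. 1248.817ms @ 22/7 + 113.529ms (2/7)
9. 1362.346ms @ 24/7 + 113.529ms (2/7)
10. 1475.875ms @ 26/7 + 113.529ms (2/7)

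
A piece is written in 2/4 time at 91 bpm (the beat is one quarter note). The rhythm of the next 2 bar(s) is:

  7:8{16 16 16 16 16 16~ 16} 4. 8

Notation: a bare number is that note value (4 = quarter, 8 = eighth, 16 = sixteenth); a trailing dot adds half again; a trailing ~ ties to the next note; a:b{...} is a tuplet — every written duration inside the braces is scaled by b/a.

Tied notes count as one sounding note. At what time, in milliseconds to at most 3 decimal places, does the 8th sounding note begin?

note 8 onset = 7/2b = 2307.692ms

1. 0.0ms @ 0 + 188.383ms (2/7)
2. 188.383ms @ 2/7 + 188.383ms (2/7)
3. 376.766ms @ 4/7 + 188.383ms (2/7)
4. 565.149ms @ 6/7 + 188.383ms (2/7)
5. 753.532ms @ 8/7 + 188.383ms (2/7)
6. 941.915ms @ 10/7 + 376.766ms (4/7)
7. 1318.681ms @ 2 + 989.011ms (3/2)
8. 2307.692ms @ 7/2 + 329.67ms (1/2)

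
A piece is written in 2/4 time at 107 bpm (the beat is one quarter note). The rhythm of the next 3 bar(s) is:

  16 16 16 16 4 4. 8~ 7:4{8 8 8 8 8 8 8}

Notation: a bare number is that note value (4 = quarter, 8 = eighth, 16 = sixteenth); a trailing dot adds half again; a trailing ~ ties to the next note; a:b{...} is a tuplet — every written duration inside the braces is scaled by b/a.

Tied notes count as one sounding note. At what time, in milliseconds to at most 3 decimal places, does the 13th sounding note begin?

1. 0.0ms @ 0 + 140.187ms (1/4)
2. 140.187ms @ 1/4 + 140.187ms (1/4)
3. 280.374ms @ 1/2 + 140.187ms (1/4)
4. 420.561ms @ 3/4 + 140.187ms (1/4)
5. 560.748ms @ 1 + 560.748ms (1)
6. 1121.495ms @ 2 + 841.121ms (3/2)
7. 1962.617ms @ 7/2 + 440.587ms (11/14)
8. 2403.204ms @ 30/7 + 160.214ms (2/7)
9. 2563.418ms @ 32/7 + 160.214ms (2/7)
10. 2723.632ms @ 34/7 + 160.214ms (2/7)
11. 2883.845ms @ 36/7 + 160.214ms (2/7)
12. 3044.059ms @ 38/7 + 160.214ms (2/7)
13. 3204.272ms @ 40/7 + 160.214ms (2/7)

note 13 onset = 40/7b = 3204.272ms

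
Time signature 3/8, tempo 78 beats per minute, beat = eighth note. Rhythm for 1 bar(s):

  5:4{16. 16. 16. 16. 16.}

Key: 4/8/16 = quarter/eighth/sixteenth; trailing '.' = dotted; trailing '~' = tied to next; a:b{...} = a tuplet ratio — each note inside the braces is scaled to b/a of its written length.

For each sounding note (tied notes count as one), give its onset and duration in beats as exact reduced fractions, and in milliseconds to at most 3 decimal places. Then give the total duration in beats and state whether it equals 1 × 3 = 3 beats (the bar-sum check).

1) 0.0ms=0b +461.538ms=3/5b
2) 461.538ms=3/5b +461.538ms=3/5b
3) 923.077ms=6/5b +461.538ms=3/5b
4) 1384.615ms=9/5b +461.538ms=3/5b
5) 1846.154ms=12/5b +461.538ms=3/5b
Σ=3b of 3 (78bpm 3/8) — PASS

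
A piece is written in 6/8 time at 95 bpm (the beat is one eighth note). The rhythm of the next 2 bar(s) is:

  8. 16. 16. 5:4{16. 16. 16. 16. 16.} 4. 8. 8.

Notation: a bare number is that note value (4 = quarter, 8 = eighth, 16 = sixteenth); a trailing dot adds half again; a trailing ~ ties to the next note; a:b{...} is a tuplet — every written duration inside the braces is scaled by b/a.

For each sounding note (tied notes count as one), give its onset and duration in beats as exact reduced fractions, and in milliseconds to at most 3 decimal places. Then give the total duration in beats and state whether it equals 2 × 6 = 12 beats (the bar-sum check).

1) 0.0ms=0b +947.368ms=3/2b
2) 947.368ms=3/2b +473.684ms=3/4b
3) 1421.053ms=9/4b +473.684ms=3/4b
4) 1894.737ms=3b +378.947ms=3/5b
5) 2273.684ms=18/5b +378.947ms=3/5b
6) 2652.632ms=21/5b +378.947ms=3/5b
7) 3031.579ms=24/5b +378.947ms=3/5b
8) 3410.526ms=27/5b +378.947ms=3/5b
9) 3789.474ms=6b +1894.737ms=3b
10) 5684.211ms=9b +947.368ms=3/2b
11) 6631.579ms=21/2b +947.368ms=3/2b
Σ=12b of 12 (95bpm 6/8) — PASS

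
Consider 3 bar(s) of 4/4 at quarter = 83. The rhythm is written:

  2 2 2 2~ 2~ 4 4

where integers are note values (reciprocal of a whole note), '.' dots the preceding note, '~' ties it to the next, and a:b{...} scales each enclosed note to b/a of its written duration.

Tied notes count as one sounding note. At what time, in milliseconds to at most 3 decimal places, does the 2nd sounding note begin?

note 2 onset = 2b = 1445.783ms

1. 0.0ms @ 0 + 1445.783ms (2)
2. 1445.783ms @ 2 + 1445.783ms (2)
3. 2891.566ms @ 4 + 1445.783ms (2)
4. 4337.349ms @ 6 + 3614.458ms (5)
5. 7951.807ms @ 11 + 722.892ms (1)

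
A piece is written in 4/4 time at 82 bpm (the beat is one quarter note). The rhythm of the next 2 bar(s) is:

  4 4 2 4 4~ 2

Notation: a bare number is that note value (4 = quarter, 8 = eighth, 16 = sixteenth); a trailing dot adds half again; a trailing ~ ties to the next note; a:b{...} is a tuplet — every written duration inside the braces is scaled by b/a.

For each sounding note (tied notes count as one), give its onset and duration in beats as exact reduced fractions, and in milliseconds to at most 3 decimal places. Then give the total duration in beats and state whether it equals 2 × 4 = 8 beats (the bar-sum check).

1) 0.0ms=0b +731.707ms=1b
2) 731.707ms=1b +731.707ms=1b
3) 1463.415ms=2b +1463.415ms=2b
4) 2926.829ms=4b +731.707ms=1b
5) 3658.537ms=5b +2195.122ms=3b
Σ=8b of 8 (82bpm 4/4) — PASS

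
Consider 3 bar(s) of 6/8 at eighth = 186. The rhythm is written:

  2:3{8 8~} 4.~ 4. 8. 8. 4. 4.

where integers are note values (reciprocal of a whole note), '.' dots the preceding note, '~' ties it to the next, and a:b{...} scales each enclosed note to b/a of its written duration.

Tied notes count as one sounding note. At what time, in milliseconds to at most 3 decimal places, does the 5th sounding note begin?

1. 0.0ms @ 0 + 483.871ms (3/2)
2. 483.871ms @ 3/2 + 2419.355ms (15/2)
3. 2903.226ms @ 9 + 483.871ms (3/2)
4. 3387.097ms @ 21/2 + 483.871ms (3/2)
5. 3870.968ms @ 12 + 967.742ms (3)
6. 4838.71ms @ 15 + 967.742ms (3)

note 5 onset = 12b = 3870.968ms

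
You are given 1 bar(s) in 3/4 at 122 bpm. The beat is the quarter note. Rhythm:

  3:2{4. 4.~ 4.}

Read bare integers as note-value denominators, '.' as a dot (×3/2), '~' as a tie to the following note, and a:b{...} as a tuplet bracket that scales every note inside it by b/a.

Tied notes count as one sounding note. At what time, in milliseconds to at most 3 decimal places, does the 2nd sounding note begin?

note 2 onset = 1b = 491.803ms

1. 0.0ms @ 0 + 491.803ms (1)
2. 491.803ms @ 1 + 983.607ms (2)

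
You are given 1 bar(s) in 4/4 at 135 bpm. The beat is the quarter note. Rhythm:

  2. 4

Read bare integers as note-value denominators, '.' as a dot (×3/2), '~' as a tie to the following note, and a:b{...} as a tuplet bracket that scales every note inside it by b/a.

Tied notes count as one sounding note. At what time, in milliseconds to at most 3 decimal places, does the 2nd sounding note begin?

note 2 onset = 3b = 1333.333ms

1. 0.0ms @ 0 + 1333.333ms (3)
2. 1333.333ms @ 3 + 444.444ms (1)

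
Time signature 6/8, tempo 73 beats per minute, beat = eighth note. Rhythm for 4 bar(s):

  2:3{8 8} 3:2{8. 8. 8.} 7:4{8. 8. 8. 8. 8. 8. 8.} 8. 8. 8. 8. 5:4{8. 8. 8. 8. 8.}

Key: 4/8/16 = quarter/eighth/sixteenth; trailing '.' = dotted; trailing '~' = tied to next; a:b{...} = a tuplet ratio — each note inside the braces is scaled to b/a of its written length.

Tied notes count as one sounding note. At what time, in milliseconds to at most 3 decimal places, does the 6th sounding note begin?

1. 0.0ms @ 0 + 1232.877ms (3/2)
2. 1232.877ms @ 3/2 + 1232.877ms (3/2)
3. 2465.753ms @ 3 + 821.918ms (1)
4. 3287.671ms @ 4 + 821.918ms (1)
5. 4109.589ms @ 5 + 821.918ms (1)
6. 4931.507ms @ 6 + 704.501ms (6/7)
7. 5636.008ms @ 48/7 + 704.501ms (6/7)
8. 6340.509ms @ 54/7 + 704.501ms (6/7)
9. 7045.01ms @ 60/7 + 704.501ms (6/7)
10. 7749.511ms @ 66/7 + 704.501ms (6/7)
11. 8454.012ms @ 72/7 + 704.501ms (6/7)
12. 9158.513ms @ 78/7 + 704.501ms (6/7)
13. 9863.014ms @ 12 + 1232.877ms (3/2)
14. 11095.89ms @ 27/2 + 1232.877ms (3/2)
15. 12328.767ms @ 15 + 1232.877ms (3/2)
16. 13561.644ms @ 33/2 + 1232.877ms (3/2)
17. 14794.521ms @ 18 + 986.301ms (6/5)
18. 15780.822ms @ 96/5 + 986.301ms (6/5)
19. 16767.123ms @ 102/5 + 986.301ms (6/5)
20. 17753.425ms @ 108/5 + 986.301ms (6/5)
21. 18739.726ms @ 114/5 + 986.301ms (6/5)

note 6 onset = 6b = 4931.507ms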